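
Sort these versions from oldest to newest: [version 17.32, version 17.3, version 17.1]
[version 17.1, version 17.3, version 17.32]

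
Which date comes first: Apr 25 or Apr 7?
Apr 7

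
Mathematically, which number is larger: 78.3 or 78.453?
78.453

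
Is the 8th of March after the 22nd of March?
No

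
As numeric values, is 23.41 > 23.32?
True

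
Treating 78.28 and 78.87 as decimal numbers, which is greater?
78.87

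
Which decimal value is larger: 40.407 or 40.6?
40.6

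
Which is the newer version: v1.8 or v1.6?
v1.8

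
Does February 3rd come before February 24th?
Yes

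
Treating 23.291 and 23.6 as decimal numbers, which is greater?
23.6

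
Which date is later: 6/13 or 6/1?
6/13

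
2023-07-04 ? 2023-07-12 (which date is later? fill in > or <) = <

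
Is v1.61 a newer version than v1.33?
Yes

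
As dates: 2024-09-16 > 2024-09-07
True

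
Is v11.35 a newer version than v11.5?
Yes. Version numbers are compared segment by segment as integers, not as decimals: minor version 35 > 5, so v11.35 > v11.5 (even though the decimal 11.35 < 11.5).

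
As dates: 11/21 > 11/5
True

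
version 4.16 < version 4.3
False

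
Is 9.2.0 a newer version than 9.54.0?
No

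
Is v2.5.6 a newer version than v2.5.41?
No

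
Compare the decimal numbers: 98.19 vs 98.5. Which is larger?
98.5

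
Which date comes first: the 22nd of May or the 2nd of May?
the 2nd of May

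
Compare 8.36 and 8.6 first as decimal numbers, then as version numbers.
As decimals: 8.36 < 8.6. As versions: v8.36 > v8.6 (minor version 36 > 6).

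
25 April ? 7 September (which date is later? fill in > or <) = <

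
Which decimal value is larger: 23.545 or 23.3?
23.545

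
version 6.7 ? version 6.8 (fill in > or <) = <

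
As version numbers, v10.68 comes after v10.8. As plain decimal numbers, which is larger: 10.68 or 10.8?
10.8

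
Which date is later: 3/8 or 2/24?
3/8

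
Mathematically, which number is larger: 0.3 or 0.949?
0.949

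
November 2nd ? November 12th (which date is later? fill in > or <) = <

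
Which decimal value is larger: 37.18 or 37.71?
37.71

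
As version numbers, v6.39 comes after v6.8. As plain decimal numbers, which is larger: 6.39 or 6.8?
6.8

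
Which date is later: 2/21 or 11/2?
11/2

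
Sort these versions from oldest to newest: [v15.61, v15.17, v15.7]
[v15.7, v15.17, v15.61]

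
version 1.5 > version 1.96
False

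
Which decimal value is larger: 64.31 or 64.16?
64.31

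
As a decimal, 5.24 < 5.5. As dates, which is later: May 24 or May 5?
May 24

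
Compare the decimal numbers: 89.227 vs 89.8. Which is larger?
89.8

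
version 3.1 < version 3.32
True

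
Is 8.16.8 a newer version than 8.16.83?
No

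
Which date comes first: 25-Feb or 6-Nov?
25-Feb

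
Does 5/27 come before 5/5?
No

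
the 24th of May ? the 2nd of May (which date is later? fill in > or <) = >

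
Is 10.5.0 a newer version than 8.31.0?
Yes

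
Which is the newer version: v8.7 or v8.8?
v8.8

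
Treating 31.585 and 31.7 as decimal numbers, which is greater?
31.7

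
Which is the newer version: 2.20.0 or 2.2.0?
2.20.0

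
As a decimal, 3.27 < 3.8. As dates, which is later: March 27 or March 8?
March 27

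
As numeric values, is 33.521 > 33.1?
True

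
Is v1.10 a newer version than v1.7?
Yes. Version numbers are compared segment by segment as integers, not as decimals: minor version 10 > 7, so v1.10 > v1.7 (even though the decimal 1.10 < 1.7).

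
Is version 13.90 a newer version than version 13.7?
Yes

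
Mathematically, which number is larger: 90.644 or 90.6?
90.644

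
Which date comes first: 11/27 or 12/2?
11/27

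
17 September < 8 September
False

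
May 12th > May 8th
True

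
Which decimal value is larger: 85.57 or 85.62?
85.62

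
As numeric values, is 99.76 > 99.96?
False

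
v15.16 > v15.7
True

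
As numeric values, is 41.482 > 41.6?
False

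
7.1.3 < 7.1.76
True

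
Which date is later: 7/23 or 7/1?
7/23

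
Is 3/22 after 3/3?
Yes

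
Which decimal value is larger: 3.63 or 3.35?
3.63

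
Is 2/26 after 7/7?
No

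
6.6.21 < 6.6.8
False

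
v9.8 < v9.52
True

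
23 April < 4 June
True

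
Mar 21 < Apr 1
True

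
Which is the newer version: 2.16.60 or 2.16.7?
2.16.60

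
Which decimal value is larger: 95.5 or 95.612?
95.612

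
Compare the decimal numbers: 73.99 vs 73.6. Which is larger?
73.99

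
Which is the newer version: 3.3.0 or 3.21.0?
3.21.0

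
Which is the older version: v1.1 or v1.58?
v1.1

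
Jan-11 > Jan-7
True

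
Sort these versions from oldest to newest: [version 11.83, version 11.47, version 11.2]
[version 11.2, version 11.47, version 11.83]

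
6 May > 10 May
False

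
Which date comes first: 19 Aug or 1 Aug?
1 Aug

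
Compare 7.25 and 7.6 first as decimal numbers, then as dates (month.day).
As decimals: 7.25 < 7.6. As dates: 7/25 is later than 7/6 (day 25 > day 6).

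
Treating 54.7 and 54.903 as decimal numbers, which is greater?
54.903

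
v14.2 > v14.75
False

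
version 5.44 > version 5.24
True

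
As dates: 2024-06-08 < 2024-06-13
True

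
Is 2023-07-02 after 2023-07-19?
No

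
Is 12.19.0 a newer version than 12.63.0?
No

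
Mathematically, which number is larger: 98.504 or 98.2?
98.504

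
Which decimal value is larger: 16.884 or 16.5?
16.884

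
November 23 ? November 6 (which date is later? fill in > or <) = >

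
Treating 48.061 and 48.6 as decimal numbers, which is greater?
48.6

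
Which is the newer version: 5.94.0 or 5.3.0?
5.94.0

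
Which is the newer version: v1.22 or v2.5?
v2.5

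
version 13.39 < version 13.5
False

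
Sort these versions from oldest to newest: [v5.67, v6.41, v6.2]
[v5.67, v6.2, v6.41]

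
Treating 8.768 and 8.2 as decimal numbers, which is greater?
8.768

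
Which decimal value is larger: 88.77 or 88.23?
88.77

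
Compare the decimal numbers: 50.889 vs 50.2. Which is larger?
50.889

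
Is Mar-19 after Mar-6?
Yes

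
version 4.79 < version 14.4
True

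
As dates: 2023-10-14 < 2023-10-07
False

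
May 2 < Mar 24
False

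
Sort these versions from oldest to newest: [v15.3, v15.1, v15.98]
[v15.1, v15.3, v15.98]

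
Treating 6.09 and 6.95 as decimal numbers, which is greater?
6.95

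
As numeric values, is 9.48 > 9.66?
False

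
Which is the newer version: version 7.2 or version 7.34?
version 7.34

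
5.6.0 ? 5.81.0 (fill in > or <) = <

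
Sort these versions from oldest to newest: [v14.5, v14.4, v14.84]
[v14.4, v14.5, v14.84]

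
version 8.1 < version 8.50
True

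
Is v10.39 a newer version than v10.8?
Yes. Version numbers are compared segment by segment as integers, not as decimals: minor version 39 > 8, so v10.39 > v10.8 (even though the decimal 10.39 < 10.8).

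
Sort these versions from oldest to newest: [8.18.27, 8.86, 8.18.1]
[8.18.1, 8.18.27, 8.86]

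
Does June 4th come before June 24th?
Yes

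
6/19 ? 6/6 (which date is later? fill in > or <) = >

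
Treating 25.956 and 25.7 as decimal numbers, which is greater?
25.956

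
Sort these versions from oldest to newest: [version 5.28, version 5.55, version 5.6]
[version 5.6, version 5.28, version 5.55]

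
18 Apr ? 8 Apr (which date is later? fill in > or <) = >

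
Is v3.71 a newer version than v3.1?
Yes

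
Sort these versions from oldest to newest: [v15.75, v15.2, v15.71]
[v15.2, v15.71, v15.75]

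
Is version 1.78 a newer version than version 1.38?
Yes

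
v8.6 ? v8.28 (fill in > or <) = <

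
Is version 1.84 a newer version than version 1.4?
Yes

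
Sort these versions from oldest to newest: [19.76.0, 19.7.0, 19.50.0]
[19.7.0, 19.50.0, 19.76.0]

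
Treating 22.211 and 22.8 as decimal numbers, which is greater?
22.8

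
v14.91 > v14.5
True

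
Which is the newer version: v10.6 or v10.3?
v10.6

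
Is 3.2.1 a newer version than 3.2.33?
No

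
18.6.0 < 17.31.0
False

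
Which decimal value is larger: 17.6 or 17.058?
17.6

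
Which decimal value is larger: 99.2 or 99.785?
99.785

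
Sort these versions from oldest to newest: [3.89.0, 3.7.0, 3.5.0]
[3.5.0, 3.7.0, 3.89.0]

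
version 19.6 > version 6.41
True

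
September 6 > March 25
True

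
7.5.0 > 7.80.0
False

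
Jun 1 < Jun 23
True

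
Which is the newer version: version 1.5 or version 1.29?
version 1.29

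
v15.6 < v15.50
True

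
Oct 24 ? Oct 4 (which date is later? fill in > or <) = >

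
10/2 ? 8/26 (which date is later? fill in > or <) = >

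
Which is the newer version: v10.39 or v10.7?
v10.39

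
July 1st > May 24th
True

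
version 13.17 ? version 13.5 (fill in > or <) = >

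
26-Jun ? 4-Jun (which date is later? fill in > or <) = >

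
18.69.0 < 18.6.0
False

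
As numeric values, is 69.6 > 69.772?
False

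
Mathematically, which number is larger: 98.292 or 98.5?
98.5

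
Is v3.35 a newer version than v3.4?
Yes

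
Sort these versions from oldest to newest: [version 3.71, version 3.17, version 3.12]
[version 3.12, version 3.17, version 3.71]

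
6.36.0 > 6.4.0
True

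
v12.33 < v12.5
False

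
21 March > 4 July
False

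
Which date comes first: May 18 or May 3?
May 3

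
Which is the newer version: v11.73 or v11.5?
v11.73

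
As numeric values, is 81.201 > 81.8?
False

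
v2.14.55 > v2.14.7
True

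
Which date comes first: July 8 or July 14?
July 8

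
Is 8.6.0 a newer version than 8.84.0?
No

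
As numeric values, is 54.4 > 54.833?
False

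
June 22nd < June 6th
False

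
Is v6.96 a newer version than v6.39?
Yes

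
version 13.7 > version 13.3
True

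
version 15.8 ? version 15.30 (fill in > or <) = <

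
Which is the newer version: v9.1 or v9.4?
v9.4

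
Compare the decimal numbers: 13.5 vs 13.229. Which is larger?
13.5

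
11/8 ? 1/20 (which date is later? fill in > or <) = >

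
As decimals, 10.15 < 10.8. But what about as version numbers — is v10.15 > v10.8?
True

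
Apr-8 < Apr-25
True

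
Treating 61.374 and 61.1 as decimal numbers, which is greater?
61.374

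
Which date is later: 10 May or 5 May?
10 May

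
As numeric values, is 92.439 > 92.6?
False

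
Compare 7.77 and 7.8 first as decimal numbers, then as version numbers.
As decimals: 7.77 < 7.8. As versions: v7.77 > v7.8 (minor version 77 > 8).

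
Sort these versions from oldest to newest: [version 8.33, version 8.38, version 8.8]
[version 8.8, version 8.33, version 8.38]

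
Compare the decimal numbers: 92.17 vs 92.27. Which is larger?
92.27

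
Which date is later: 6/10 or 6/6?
6/10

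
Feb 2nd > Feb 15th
False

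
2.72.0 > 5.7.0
False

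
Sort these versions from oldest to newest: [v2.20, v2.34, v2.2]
[v2.2, v2.20, v2.34]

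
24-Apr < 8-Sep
True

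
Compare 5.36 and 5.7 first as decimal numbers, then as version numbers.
As decimals: 5.36 < 5.7. As versions: v5.36 > v5.7 (minor version 36 > 7).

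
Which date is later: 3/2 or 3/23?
3/23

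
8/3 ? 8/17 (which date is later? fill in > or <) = <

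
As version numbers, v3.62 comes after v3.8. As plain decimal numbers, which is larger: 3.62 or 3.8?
3.8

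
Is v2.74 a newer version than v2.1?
Yes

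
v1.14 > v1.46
False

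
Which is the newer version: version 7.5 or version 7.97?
version 7.97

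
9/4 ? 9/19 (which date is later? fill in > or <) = <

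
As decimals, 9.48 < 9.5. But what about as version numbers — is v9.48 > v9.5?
True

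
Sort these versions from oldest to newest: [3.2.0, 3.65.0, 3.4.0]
[3.2.0, 3.4.0, 3.65.0]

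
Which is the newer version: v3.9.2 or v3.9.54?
v3.9.54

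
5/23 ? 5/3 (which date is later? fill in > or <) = >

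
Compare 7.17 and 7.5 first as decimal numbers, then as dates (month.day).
As decimals: 7.17 < 7.5. As dates: 7/17 is later than 7/5 (day 17 > day 5).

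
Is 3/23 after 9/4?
No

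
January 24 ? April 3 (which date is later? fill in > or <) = <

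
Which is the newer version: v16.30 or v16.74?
v16.74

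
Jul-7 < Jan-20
False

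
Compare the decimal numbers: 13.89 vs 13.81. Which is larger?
13.89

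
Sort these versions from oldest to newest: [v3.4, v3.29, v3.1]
[v3.1, v3.4, v3.29]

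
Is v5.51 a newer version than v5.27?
Yes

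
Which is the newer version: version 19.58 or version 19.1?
version 19.58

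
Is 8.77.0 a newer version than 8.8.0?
Yes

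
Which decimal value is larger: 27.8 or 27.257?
27.8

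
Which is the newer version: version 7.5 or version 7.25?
version 7.25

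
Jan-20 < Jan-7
False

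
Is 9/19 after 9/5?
Yes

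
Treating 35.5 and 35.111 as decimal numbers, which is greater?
35.5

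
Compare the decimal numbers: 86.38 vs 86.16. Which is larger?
86.38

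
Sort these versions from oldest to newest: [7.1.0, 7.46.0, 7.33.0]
[7.1.0, 7.33.0, 7.46.0]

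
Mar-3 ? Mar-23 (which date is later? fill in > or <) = <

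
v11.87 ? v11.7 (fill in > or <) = >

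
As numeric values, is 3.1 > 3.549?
False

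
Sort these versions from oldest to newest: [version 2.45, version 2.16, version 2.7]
[version 2.7, version 2.16, version 2.45]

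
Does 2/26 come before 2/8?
No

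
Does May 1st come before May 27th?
Yes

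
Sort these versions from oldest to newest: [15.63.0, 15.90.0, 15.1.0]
[15.1.0, 15.63.0, 15.90.0]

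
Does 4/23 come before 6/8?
Yes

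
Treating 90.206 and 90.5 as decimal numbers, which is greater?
90.5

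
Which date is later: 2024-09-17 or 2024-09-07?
2024-09-17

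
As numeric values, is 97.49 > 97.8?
False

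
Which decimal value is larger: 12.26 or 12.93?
12.93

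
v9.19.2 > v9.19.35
False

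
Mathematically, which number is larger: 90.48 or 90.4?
90.48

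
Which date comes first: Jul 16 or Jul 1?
Jul 1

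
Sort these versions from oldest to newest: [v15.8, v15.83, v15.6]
[v15.6, v15.8, v15.83]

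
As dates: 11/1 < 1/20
False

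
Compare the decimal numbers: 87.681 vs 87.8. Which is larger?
87.8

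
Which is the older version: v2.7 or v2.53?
v2.7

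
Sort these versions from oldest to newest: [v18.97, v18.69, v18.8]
[v18.8, v18.69, v18.97]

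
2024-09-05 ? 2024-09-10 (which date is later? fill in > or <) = <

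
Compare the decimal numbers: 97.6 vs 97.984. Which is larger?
97.984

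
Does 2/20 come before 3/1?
Yes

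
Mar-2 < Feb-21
False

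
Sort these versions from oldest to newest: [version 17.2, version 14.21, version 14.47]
[version 14.21, version 14.47, version 17.2]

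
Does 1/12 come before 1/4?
No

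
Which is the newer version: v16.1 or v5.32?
v16.1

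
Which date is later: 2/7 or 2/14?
2/14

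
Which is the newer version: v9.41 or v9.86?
v9.86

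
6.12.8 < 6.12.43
True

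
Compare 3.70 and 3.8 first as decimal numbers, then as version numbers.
As decimals: 3.70 < 3.8. As versions: v3.70 > v3.8 (minor version 70 > 8).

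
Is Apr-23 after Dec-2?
No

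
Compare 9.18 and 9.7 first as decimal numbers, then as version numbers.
As decimals: 9.18 < 9.7. As versions: v9.18 > v9.7 (minor version 18 > 7).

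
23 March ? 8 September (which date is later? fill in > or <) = <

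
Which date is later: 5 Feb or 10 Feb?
10 Feb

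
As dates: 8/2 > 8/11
False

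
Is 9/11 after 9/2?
Yes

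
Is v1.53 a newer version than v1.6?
Yes. Version numbers are compared segment by segment as integers, not as decimals: minor version 53 > 6, so v1.53 > v1.6 (even though the decimal 1.53 < 1.6).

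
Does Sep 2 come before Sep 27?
Yes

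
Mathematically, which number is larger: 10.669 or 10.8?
10.8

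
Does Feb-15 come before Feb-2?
No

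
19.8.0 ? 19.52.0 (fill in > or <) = <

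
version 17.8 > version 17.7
True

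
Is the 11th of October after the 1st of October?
Yes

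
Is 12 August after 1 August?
Yes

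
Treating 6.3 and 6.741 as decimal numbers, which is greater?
6.741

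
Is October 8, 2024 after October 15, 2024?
No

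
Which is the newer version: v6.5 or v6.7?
v6.7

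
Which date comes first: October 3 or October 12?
October 3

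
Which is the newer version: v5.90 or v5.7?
v5.90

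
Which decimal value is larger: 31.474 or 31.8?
31.8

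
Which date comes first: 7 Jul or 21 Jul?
7 Jul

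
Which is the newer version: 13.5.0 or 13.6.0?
13.6.0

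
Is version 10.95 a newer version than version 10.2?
Yes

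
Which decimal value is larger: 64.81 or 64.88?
64.88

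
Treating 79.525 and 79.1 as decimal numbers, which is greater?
79.525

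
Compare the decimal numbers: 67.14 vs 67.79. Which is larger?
67.79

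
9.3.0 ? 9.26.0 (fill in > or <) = <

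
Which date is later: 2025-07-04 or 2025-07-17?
2025-07-17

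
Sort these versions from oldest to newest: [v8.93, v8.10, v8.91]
[v8.10, v8.91, v8.93]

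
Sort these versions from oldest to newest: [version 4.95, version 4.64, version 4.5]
[version 4.5, version 4.64, version 4.95]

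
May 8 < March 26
False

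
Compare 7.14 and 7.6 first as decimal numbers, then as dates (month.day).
As decimals: 7.14 < 7.6. As dates: 7/14 is later than 7/6 (day 14 > day 6).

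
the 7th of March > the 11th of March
False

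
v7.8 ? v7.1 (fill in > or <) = >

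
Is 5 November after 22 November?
No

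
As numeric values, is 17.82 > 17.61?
True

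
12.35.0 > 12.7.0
True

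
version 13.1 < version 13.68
True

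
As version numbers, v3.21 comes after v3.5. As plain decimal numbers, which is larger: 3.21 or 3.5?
3.5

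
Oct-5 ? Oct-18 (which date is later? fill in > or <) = <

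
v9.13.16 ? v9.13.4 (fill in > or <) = >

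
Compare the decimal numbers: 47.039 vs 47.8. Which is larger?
47.8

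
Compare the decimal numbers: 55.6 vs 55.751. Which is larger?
55.751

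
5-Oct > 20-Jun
True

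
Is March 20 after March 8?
Yes. Day 20 comes after day 8 in March — this is a date comparison, not a decimal one (the decimal 3.20 would be smaller than 3.8).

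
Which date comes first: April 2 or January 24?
January 24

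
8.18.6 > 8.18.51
False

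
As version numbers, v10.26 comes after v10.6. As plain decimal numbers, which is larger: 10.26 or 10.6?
10.6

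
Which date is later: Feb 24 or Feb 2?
Feb 24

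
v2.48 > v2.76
False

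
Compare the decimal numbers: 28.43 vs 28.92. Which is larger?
28.92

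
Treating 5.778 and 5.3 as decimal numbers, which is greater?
5.778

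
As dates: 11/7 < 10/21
False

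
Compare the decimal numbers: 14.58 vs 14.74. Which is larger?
14.74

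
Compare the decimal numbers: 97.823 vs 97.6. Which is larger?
97.823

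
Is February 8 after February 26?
No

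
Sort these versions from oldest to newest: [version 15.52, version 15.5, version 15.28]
[version 15.5, version 15.28, version 15.52]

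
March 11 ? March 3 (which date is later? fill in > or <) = >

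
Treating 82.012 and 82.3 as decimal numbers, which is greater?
82.3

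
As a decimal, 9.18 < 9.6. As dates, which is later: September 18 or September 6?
September 18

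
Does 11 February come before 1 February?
No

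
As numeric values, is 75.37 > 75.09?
True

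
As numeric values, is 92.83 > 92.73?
True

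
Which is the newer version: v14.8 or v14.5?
v14.8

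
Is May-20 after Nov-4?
No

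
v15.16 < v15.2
False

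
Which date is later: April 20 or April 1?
April 20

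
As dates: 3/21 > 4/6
False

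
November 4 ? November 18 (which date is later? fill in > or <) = <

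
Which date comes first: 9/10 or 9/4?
9/4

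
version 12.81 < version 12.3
False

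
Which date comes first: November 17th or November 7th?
November 7th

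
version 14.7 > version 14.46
False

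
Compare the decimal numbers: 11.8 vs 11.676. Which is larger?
11.8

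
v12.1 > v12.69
False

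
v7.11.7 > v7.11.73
False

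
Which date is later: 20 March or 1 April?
1 April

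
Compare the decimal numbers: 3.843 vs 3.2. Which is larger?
3.843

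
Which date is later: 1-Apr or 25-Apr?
25-Apr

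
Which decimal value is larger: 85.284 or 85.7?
85.7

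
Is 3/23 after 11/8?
No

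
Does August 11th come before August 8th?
No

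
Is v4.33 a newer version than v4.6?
Yes. Version numbers are compared segment by segment as integers, not as decimals: minor version 33 > 6, so v4.33 > v4.6 (even though the decimal 4.33 < 4.6).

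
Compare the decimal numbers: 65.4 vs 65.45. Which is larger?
65.45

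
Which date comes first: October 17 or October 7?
October 7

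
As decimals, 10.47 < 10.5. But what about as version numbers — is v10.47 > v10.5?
True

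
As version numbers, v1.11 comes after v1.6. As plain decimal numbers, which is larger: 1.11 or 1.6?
1.6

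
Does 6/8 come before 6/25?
Yes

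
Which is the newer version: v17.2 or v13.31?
v17.2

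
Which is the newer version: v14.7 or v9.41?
v14.7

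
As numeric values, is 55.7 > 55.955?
False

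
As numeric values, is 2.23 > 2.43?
False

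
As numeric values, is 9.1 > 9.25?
False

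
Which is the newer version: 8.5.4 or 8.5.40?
8.5.40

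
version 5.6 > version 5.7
False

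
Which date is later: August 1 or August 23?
August 23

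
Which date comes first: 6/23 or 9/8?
6/23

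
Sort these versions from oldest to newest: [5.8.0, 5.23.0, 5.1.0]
[5.1.0, 5.8.0, 5.23.0]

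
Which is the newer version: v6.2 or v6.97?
v6.97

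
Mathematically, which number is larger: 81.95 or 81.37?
81.95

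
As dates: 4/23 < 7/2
True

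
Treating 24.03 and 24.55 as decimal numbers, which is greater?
24.55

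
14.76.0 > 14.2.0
True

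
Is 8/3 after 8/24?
No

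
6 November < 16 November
True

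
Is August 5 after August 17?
No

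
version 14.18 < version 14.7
False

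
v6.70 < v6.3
False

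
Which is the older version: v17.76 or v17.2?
v17.2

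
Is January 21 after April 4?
No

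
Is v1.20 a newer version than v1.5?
Yes. Version numbers are compared segment by segment as integers, not as decimals: minor version 20 > 5, so v1.20 > v1.5 (even though the decimal 1.20 < 1.5).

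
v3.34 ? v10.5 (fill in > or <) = <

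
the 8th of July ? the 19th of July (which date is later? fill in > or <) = <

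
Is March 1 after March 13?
No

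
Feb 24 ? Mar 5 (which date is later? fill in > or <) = <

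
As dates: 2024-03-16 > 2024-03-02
True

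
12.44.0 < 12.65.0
True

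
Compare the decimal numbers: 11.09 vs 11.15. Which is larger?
11.15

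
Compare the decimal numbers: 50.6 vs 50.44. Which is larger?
50.6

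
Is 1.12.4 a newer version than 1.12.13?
No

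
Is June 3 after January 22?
Yes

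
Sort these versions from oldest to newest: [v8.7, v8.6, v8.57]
[v8.6, v8.7, v8.57]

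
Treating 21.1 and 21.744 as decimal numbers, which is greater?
21.744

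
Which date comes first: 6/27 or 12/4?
6/27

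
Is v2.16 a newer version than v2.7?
Yes. Version numbers are compared segment by segment as integers, not as decimals: minor version 16 > 7, so v2.16 > v2.7 (even though the decimal 2.16 < 2.7).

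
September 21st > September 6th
True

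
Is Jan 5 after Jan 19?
No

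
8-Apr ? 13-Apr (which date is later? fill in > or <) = <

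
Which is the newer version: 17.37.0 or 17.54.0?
17.54.0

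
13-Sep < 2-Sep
False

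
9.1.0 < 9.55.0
True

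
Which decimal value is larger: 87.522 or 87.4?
87.522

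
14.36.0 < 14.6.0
False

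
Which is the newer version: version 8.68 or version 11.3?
version 11.3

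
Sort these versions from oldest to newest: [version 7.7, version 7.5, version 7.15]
[version 7.5, version 7.7, version 7.15]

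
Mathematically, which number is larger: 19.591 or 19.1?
19.591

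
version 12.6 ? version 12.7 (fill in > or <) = <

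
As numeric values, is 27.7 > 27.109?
True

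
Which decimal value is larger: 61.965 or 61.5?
61.965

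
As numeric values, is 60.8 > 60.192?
True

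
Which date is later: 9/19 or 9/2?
9/19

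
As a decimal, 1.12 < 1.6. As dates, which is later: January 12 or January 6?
January 12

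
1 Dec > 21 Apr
True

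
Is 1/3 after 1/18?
No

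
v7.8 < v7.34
True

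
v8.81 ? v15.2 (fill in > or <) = <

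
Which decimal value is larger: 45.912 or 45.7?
45.912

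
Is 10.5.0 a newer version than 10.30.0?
No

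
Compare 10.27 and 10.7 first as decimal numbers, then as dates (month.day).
As decimals: 10.27 < 10.7. As dates: 10/27 is later than 10/7 (day 27 > day 7).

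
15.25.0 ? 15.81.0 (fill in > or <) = <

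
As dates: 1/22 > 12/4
False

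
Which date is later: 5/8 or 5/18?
5/18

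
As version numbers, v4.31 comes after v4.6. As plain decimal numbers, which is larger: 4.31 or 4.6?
4.6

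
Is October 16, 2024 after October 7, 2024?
Yes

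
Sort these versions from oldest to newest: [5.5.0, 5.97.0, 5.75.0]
[5.5.0, 5.75.0, 5.97.0]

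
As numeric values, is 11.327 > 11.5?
False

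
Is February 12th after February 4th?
Yes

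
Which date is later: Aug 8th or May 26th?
Aug 8th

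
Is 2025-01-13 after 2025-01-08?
Yes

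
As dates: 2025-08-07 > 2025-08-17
False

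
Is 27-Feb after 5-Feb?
Yes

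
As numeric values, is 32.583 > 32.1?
True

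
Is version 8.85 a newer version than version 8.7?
Yes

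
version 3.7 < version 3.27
True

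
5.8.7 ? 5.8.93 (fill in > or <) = <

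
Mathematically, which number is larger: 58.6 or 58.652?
58.652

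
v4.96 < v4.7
False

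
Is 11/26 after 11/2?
Yes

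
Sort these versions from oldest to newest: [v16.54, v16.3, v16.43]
[v16.3, v16.43, v16.54]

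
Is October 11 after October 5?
Yes. Day 11 comes after day 5 in October — this is a date comparison, not a decimal one (the decimal 10.11 would be smaller than 10.5).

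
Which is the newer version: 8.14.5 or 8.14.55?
8.14.55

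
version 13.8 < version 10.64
False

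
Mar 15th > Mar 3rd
True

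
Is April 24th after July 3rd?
No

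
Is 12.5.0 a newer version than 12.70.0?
No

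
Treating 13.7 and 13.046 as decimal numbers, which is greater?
13.7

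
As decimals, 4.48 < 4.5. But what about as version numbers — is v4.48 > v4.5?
True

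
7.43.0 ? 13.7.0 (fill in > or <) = <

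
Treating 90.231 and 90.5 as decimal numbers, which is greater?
90.5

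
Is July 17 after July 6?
Yes. Day 17 comes after day 6 in July — this is a date comparison, not a decimal one (the decimal 7.17 would be smaller than 7.6).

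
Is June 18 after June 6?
Yes. Day 18 comes after day 6 in June — this is a date comparison, not a decimal one (the decimal 6.18 would be smaller than 6.6).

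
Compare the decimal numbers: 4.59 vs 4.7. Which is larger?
4.7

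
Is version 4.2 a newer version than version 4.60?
No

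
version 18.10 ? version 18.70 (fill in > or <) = <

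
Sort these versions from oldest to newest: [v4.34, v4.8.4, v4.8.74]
[v4.8.4, v4.8.74, v4.34]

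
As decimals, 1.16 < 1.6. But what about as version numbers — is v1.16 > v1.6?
True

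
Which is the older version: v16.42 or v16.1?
v16.1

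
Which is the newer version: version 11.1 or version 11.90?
version 11.90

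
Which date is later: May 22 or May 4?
May 22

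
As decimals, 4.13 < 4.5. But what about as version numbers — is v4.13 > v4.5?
True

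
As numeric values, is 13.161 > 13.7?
False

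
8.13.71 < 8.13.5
False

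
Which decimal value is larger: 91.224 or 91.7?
91.7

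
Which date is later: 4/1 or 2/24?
4/1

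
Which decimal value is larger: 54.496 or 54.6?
54.6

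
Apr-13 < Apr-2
False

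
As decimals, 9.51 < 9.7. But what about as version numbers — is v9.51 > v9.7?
True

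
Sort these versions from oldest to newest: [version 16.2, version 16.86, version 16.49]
[version 16.2, version 16.49, version 16.86]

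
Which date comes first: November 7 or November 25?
November 7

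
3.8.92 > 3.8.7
True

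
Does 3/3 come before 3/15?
Yes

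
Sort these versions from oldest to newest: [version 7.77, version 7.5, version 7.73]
[version 7.5, version 7.73, version 7.77]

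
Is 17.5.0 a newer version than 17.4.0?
Yes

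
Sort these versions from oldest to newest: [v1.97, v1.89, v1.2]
[v1.2, v1.89, v1.97]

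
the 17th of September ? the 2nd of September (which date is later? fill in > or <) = >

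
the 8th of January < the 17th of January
True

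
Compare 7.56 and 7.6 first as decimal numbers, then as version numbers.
As decimals: 7.56 < 7.6. As versions: v7.56 > v7.6 (minor version 56 > 6).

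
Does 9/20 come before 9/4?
No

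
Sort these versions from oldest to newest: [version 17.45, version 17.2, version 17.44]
[version 17.2, version 17.44, version 17.45]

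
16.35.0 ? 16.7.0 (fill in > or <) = >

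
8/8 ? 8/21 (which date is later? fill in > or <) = <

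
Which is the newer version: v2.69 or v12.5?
v12.5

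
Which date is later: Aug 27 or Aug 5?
Aug 27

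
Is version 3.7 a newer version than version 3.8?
No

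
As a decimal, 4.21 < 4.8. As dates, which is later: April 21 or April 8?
April 21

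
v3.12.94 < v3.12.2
False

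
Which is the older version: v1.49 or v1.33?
v1.33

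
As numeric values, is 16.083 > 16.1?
False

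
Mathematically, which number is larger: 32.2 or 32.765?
32.765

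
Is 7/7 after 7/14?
No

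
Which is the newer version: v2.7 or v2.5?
v2.7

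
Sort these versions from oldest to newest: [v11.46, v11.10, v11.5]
[v11.5, v11.10, v11.46]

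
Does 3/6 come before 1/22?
No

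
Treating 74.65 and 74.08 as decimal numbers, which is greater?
74.65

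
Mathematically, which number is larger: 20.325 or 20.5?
20.5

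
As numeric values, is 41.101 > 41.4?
False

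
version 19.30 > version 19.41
False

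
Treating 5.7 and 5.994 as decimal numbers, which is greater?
5.994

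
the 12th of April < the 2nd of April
False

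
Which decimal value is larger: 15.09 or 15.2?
15.2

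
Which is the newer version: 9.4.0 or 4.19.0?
9.4.0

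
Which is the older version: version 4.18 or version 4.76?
version 4.18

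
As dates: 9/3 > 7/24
True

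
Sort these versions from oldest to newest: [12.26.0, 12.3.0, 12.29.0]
[12.3.0, 12.26.0, 12.29.0]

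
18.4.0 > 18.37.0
False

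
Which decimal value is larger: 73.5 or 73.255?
73.5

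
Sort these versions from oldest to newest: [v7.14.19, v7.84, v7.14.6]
[v7.14.6, v7.14.19, v7.84]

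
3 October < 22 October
True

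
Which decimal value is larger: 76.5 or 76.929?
76.929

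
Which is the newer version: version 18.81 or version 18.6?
version 18.81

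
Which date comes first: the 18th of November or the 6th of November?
the 6th of November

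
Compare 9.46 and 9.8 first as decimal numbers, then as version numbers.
As decimals: 9.46 < 9.8. As versions: v9.46 > v9.8 (minor version 46 > 8).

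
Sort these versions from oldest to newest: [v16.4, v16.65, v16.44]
[v16.4, v16.44, v16.65]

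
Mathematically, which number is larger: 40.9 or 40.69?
40.9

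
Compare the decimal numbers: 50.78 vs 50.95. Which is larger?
50.95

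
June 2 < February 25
False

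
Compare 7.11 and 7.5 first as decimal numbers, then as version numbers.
As decimals: 7.11 < 7.5. As versions: v7.11 > v7.5 (minor version 11 > 5).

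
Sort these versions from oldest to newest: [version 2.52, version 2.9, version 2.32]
[version 2.9, version 2.32, version 2.52]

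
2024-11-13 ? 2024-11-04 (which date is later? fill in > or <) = >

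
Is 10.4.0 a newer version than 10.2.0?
Yes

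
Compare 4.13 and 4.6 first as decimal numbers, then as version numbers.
As decimals: 4.13 < 4.6. As versions: v4.13 > v4.6 (minor version 13 > 6).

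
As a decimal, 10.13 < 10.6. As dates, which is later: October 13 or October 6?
October 13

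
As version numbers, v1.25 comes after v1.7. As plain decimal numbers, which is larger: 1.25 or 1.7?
1.7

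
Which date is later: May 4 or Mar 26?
May 4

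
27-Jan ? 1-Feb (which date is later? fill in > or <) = <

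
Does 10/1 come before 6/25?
No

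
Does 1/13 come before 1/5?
No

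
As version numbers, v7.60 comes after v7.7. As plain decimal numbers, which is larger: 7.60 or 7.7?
7.7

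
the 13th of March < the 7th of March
False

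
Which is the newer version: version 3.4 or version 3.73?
version 3.73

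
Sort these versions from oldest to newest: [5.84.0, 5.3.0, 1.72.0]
[1.72.0, 5.3.0, 5.84.0]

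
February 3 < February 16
True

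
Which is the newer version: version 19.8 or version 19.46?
version 19.46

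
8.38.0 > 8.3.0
True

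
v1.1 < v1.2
True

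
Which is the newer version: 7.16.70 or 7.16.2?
7.16.70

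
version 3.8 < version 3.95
True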